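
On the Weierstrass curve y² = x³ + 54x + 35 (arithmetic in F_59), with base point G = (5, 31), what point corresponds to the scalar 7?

Double-and-add on 7 = (111)₂. Start with G = (5, 31) for the leading 1-bit.
double: tangent at (5, 31): λ = (3·5² + 54)/(2·31) ≡ 11/3. 3⁻¹ ≡ 20 (mod 59) since 3·20 = 60 ≡ 1, so λ ≡ 11·20 ≡ 43.
  x = λ² - 5 - 5 = 1849 - 10 ≡ 10; y = λ·(5 - 10) - 31 ≡ 49. → (10, 49)
add G: (10, 49) + (5, 31). λ = (31 - 49)/(5 - 10) ≡ 41/54 mod 59. 54⁻¹ ≡ 47 (mod 59), so λ ≡ 39.
  x = λ² - 10 - 5 = 1521 - 15 ≡ 31; y = λ·(10 - 31) - 49 ≡ 17. → (31, 17)
double: tangent at (31, 17): λ = (3·31² + 54)/(2·17) ≡ 46/34. 34⁻¹ ≡ 33 (mod 59), so λ ≡ 46·33 ≡ 43.
  x = λ² - 31 - 31 = 1849 - 62 ≡ 17; y = λ·(31 - 17) - 17 ≡ 54. → (17, 54)
add G: (17, 54) + (5, 31). λ = (31 - 54)/(5 - 17) ≡ 36/47 mod 59. 47⁻¹ ≡ 54 (mod 59) since 47·54 = 2538 ≡ 1, so λ ≡ 56.
  x = λ² - 17 - 5 = 3136 - 22 ≡ 46; y = λ·(17 - 46) - 54 ≡ 33. → (46, 33)

(46, 33)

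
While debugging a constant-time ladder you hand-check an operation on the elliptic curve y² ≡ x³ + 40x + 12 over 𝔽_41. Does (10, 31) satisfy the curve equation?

yes

y² = 31² ≡ 18; x³ + 40x + 12 = 1412 ≡ 18 (mod 41). 18 = 18.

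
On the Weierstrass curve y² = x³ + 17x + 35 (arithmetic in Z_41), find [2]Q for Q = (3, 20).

tangent at (3, 20): λ = (3·3² + 17)/(2·20) ≡ 3/40. 40⁻¹ ≡ 40 (mod 41), so λ ≡ 3·40 ≡ 38.
  x = λ² - 3 - 3 = 1444 - 6 ≡ 3; y = λ·(3 - 3) - 20 ≡ 21. → (3, 21)

(3, 21)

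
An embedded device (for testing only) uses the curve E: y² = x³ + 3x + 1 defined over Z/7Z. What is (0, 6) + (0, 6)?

(4, 0)

tangent at (0, 6): λ = (3·0² + 3)/(2·6) ≡ 3/5. 5⁻¹ ≡ 3 (mod 7) since 5·3 = 15 ≡ 1, so λ ≡ 3·3 ≡ 2.
  x = λ² - 0 - 0 = 4 - 0 ≡ 4; y = λ·(0 - 4) - 6 ≡ 0. → (4, 0)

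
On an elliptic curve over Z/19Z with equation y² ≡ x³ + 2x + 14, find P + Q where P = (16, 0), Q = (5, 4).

(16, 0) + (5, 4). λ = (4 - 0)/(5 - 16) ≡ 4/8 mod 19. 8⁻¹ ≡ 12 (mod 19), so λ ≡ 10.
  x = λ² - 16 - 5 = 100 - 21 ≡ 3; y = λ·(16 - 3) - 0 ≡ 16. → (3, 16)

(3, 16)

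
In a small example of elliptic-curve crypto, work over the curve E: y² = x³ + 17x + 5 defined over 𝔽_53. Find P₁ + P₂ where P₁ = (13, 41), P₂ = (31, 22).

(13, 41) + (31, 22). λ = (22 - 41)/(31 - 13) ≡ 34/18 mod 53. 18⁻¹ ≡ 3 (mod 53) since 18·3 = 54 ≡ 1, so λ ≡ 49.
  x = λ² - 13 - 31 = 2401 - 44 ≡ 25; y = λ·(13 - 25) - 41 ≡ 7. → (25, 7)

(25, 7)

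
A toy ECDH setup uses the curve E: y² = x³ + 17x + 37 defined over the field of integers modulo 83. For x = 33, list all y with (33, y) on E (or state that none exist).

none

x³ + 17x + 37 = 36535 ≡ 15 (mod 83).
15 is a non-residue mod 83; no y exists.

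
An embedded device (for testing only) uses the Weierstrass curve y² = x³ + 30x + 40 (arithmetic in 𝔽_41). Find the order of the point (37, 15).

2P: tangent at (37, 15): λ = (3·37² + 30)/(2·15) ≡ 37/30. 30⁻¹ ≡ 26 (mod 41), so λ ≡ 37·26 ≡ 19.
  x = λ² - 37 - 37 = 361 - 74 ≡ 0; y = λ·(37 - 0) - 15 ≡ 32. → (0, 32)
3P: (0, 32) + (37, 15). λ = (15 - 32)/(37 - 0) ≡ 24/37 mod 41. 37⁻¹ ≡ 10 (mod 41), so λ ≡ 35.
  x = λ² - 0 - 37 = 1225 - 37 ≡ 40; y = λ·(0 - 40) - 32 ≡ 3. → (40, 3)
4P: (40, 3) + (37, 15). λ = (15 - 3)/(37 - 40) ≡ 12/38 mod 41. 38⁻¹ ≡ 27 (mod 41) since 38·27 = 1026 ≡ 1, so λ ≡ 37.
  x = λ² - 40 - 37 = 1369 - 77 ≡ 21; y = λ·(40 - 21) - 3 ≡ 3. → (21, 3)
5P: (21, 3) + (37, 15). λ = (15 - 3)/(37 - 21) ≡ 12/16 mod 41. 16⁻¹ ≡ 18 (mod 41), so λ ≡ 11.
  x = λ² - 21 - 37 = 121 - 58 ≡ 22; y = λ·(21 - 22) - 3 ≡ 27. → (22, 27)
6P: (22, 27) + (37, 15). λ = (15 - 27)/(37 - 22) ≡ 29/15 mod 41. 15⁻¹ ≡ 11 (mod 41), so λ ≡ 32.
  x = λ² - 22 - 37 = 1024 - 59 ≡ 22; y = λ·(22 - 22) - 27 ≡ 14. → (22, 14)
7P: (22, 14) + (37, 15). λ = (15 - 14)/(37 - 22) ≡ 1/15 mod 41. 15⁻¹ ≡ 11 (mod 41) since 15·11 = 165 ≡ 1, so λ ≡ 11.
  x = λ² - 22 - 37 = 121 - 59 ≡ 21; y = λ·(22 - 21) - 14 ≡ 38. → (21, 38)
8P: (21, 38) + (37, 15). λ = (15 - 38)/(37 - 21) ≡ 18/16 mod 41. 16⁻¹ ≡ 18 (mod 41) since 16·18 = 288 ≡ 1, so λ ≡ 37.
  x = λ² - 21 - 37 = 1369 - 58 ≡ 40; y = λ·(21 - 40) - 38 ≡ 38. → (40, 38)
9P: (40, 38) + (37, 15). λ = (15 - 38)/(37 - 40) ≡ 18/38 mod 41. 38⁻¹ ≡ 27 (mod 41), so λ ≡ 35.
  x = λ² - 40 - 37 = 1225 - 77 ≡ 0; y = λ·(40 - 0) - 38 ≡ 9. → (0, 9)
10P: (0, 9) + (37, 15). λ = (15 - 9)/(37 - 0) ≡ 6/37 mod 41. 37⁻¹ ≡ 10 (mod 41), so λ ≡ 19.
  x = λ² - 0 - 37 = 361 - 37 ≡ 37; y = λ·(0 - 37) - 9 ≡ 26. → (37, 26)
11P: (37, 26) + (37, 15): same x and y₁ ≡ -y₂, so the sum is the point at infinity.
11P = the point at infinity, so the order is 11.

11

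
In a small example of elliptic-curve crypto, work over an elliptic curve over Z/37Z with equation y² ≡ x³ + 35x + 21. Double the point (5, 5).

tangent at (5, 5): λ = (3·5² + 35)/(2·5) ≡ 36/10. 10⁻¹ ≡ 26 (mod 37), so λ ≡ 36·26 ≡ 11.
  x = λ² - 5 - 5 = 121 - 10 ≡ 0; y = λ·(5 - 0) - 5 ≡ 13. → (0, 13)

(0, 13)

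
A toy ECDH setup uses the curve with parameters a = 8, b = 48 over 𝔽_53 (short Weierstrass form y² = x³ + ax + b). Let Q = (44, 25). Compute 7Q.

(12, 21)

Double-and-add on 7 = (111)₂. Start with Q = (44, 25) for the leading 1-bit.
double: tangent at (44, 25): λ = (3·44² + 8)/(2·25) ≡ 39/50. 50⁻¹ ≡ 35 (mod 53), so λ ≡ 39·35 ≡ 40.
  x = λ² - 44 - 44 = 1600 - 88 ≡ 28; y = λ·(44 - 28) - 25 ≡ 32. → (28, 32)
add Q: (28, 32) + (44, 25). λ = (25 - 32)/(44 - 28) ≡ 46/16 mod 53. 16⁻¹ ≡ 10 (mod 53) since 16·10 = 160 ≡ 1, so λ ≡ 36.
  x = λ² - 28 - 44 = 1296 - 72 ≡ 5; y = λ·(28 - 5) - 32 ≡ 1. → (5, 1)
double: tangent at (5, 1): λ = (3·5² + 8)/(2·1) ≡ 30/2. 2⁻¹ ≡ 27 (mod 53), so λ ≡ 30·27 ≡ 15.
  x = λ² - 5 - 5 = 225 - 10 ≡ 3; y = λ·(5 - 3) - 1 ≡ 29. → (3, 29)
add Q: (3, 29) + (44, 25). λ = (25 - 29)/(44 - 3) ≡ 49/41 mod 53. 41⁻¹ ≡ 22 (mod 53) since 41·22 = 902 ≡ 1, so λ ≡ 18.
  x = λ² - 3 - 44 = 324 - 47 ≡ 12; y = λ·(3 - 12) - 29 ≡ 21. → (12, 21)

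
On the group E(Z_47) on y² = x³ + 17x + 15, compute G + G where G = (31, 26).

tangent at (31, 26): λ = (3·31² + 17)/(2·26) ≡ 33/5. 5⁻¹ ≡ 19 (mod 47), so λ ≡ 33·19 ≡ 16.
  x = λ² - 31 - 31 = 256 - 62 ≡ 6; y = λ·(31 - 6) - 26 ≡ 45. → (6, 45)

(6, 45)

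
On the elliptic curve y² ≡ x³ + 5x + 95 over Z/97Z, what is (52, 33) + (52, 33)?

(91, 25)

tangent at (52, 33): λ = (3·52² + 5)/(2·33) ≡ 66/66. 66⁻¹ ≡ 25 (mod 97) since 66·25 = 1650 ≡ 1, so λ ≡ 66·25 ≡ 1.
  x = λ² - 52 - 52 = 1 - 104 ≡ 91; y = λ·(52 - 91) - 33 ≡ 25. → (91, 25)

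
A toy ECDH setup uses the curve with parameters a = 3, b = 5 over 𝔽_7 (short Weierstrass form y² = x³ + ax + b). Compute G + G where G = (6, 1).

(4, 5)

tangent at (6, 1): λ = (3·6² + 3)/(2·1) ≡ 6/2. 2⁻¹ ≡ 4 (mod 7), so λ ≡ 6·4 ≡ 3.
  x = λ² - 6 - 6 = 9 - 12 ≡ 4; y = λ·(6 - 4) - 1 ≡ 5. → (4, 5)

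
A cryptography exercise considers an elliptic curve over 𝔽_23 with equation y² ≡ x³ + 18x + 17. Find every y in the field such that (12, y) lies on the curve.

x³ + 18x + 17 = 1961 ≡ 6 (mod 23).
Square roots of 6 mod 23: 11 and 12 (since 11² = 121 ≡ 6).

11, 12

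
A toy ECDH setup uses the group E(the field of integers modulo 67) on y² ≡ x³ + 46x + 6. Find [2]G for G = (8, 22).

(66, 48)

tangent at (8, 22): λ = (3·8² + 46)/(2·22) ≡ 37/44. 44⁻¹ ≡ 32 (mod 67), so λ ≡ 37·32 ≡ 45.
  x = λ² - 8 - 8 = 2025 - 16 ≡ 66; y = λ·(8 - 66) - 22 ≡ 48. → (66, 48)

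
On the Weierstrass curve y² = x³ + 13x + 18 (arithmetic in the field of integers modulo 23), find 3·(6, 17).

Write G = (6, 17).
Repeated addition: build up to 3G.
2G: tangent at (6, 17): λ = (3·6² + 13)/(2·17) ≡ 6/11. 11⁻¹ ≡ 21 (mod 23) since 11·21 = 231 ≡ 1, so λ ≡ 6·21 ≡ 11.
  x = λ² - 6 - 6 = 121 - 12 ≡ 17; y = λ·(6 - 17) - 17 ≡ 0. → (17, 0)
3G: (17, 0) + (6, 17). λ = (17 - 0)/(6 - 17) ≡ 17/12 mod 23. 12⁻¹ ≡ 2 (mod 23), so λ ≡ 11.
  x = λ² - 17 - 6 = 121 - 23 ≡ 6; y = λ·(17 - 6) - 0 ≡ 6. → (6, 6)

(6, 6)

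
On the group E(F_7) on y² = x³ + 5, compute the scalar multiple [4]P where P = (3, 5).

Double-and-add on 4 = (100)₂. Start with P = (3, 5) for the leading 1-bit.
double: tangent at (3, 5): λ = (3·3² + 0)/(2·5) ≡ 6/3. 3⁻¹ ≡ 5 (mod 7), so λ ≡ 6·5 ≡ 2.
  x = λ² - 3 - 3 = 4 - 6 ≡ 5; y = λ·(3 - 5) - 5 ≡ 5. → (5, 5)
double: tangent at (5, 5): λ = (3·5² + 0)/(2·5) ≡ 5/3. 3⁻¹ ≡ 5 (mod 7) since 3·5 = 15 ≡ 1, so λ ≡ 5·5 ≡ 4.
  x = λ² - 5 - 5 = 16 - 10 ≡ 6; y = λ·(5 - 6) - 5 ≡ 5. → (6, 5)

(6, 5)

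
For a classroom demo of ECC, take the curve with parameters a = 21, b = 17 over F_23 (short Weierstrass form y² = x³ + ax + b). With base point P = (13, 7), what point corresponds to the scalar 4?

(10, 13)

Repeated addition: build up to 4P.
2P: tangent at (13, 7): λ = (3·13² + 21)/(2·7) ≡ 22/14. 14⁻¹ ≡ 5 (mod 23), so λ ≡ 22·5 ≡ 18.
  x = λ² - 13 - 13 = 324 - 26 ≡ 22; y = λ·(13 - 22) - 7 ≡ 15. → (22, 15)
3P: (22, 15) + (13, 7). λ = (7 - 15)/(13 - 22) ≡ 15/14 mod 23. 14⁻¹ ≡ 5 (mod 23) since 14·5 = 70 ≡ 1, so λ ≡ 6.
  x = λ² - 22 - 13 = 36 - 35 ≡ 1; y = λ·(22 - 1) - 15 ≡ 19. → (1, 19)
4P: (1, 19) + (13, 7). λ = (7 - 19)/(13 - 1) ≡ 11/12 mod 23. 12⁻¹ ≡ 2 (mod 23), so λ ≡ 22.
  x = λ² - 1 - 13 = 484 - 14 ≡ 10; y = λ·(1 - 10) - 19 ≡ 13. → (10, 13)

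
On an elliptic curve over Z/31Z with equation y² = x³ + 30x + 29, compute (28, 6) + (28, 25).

The two points share x = 28 and their y-coordinates satisfy 6 + 25 ≡ 0 (mod 31), so they are inverses. Their sum is ∞.

O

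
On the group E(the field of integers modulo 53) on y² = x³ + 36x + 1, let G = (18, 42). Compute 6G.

Repeated addition: build up to 6G.
2G: tangent at (18, 42): λ = (3·18² + 36)/(2·42) ≡ 1/31. 31⁻¹ ≡ 12 (mod 53), so λ ≡ 1·12 ≡ 12.
  x = λ² - 18 - 18 = 144 - 36 ≡ 2; y = λ·(18 - 2) - 42 ≡ 44. → (2, 44)
3G: (2, 44) + (18, 42). λ = (42 - 44)/(18 - 2) ≡ 51/16 mod 53. 16⁻¹ ≡ 10 (mod 53), so λ ≡ 33.
  x = λ² - 2 - 18 = 1089 - 20 ≡ 9; y = λ·(2 - 9) - 44 ≡ 43. → (9, 43)
4G: (9, 43) + (18, 42). λ = (42 - 43)/(18 - 9) ≡ 52/9 mod 53. 9⁻¹ ≡ 6 (mod 53) since 9·6 = 54 ≡ 1, so λ ≡ 47.
  x = λ² - 9 - 18 = 2209 - 27 ≡ 9; y = λ·(9 - 9) - 43 ≡ 10. → (9, 10)
5G: (9, 10) + (18, 42). λ = (42 - 10)/(18 - 9) ≡ 32/9 mod 53. 9⁻¹ ≡ 6 (mod 53), so λ ≡ 33.
  x = λ² - 9 - 18 = 1089 - 27 ≡ 2; y = λ·(9 - 2) - 10 ≡ 9. → (2, 9)
6G: (2, 9) + (18, 42). λ = (42 - 9)/(18 - 2) ≡ 33/16 mod 53. 16⁻¹ ≡ 10 (mod 53) since 16·10 = 160 ≡ 1, so λ ≡ 12.
  x = λ² - 2 - 18 = 144 - 20 ≡ 18; y = λ·(2 - 18) - 9 ≡ 11. → (18, 11)

(18, 11)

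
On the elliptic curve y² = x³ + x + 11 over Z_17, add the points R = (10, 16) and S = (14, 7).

(14, 10)

(10, 16) + (14, 7). λ = (7 - 16)/(14 - 10) ≡ 8/4 mod 17. 4⁻¹ ≡ 13 (mod 17) since 4·13 = 52 ≡ 1, so λ ≡ 2.
  x = λ² - 10 - 14 = 4 - 24 ≡ 14; y = λ·(10 - 14) - 16 ≡ 10. → (14, 10)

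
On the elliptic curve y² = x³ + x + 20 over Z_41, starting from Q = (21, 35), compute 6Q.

Double-and-add on 6 = (110)₂. Start with Q = (21, 35) for the leading 1-bit.
double: tangent at (21, 35): λ = (3·21² + 1)/(2·35) ≡ 12/29. 29⁻¹ ≡ 17 (mod 41), so λ ≡ 12·17 ≡ 40.
  x = λ² - 21 - 21 = 1600 - 42 ≡ 0; y = λ·(21 - 0) - 35 ≡ 26. → (0, 26)
add Q: (0, 26) + (21, 35). λ = (35 - 26)/(21 - 0) ≡ 9/21 mod 41. 21⁻¹ ≡ 2 (mod 41) since 21·2 = 42 ≡ 1, so λ ≡ 18.
  x = λ² - 0 - 21 = 324 - 21 ≡ 16; y = λ·(0 - 16) - 26 ≡ 14. → (16, 14)
double: tangent at (16, 14): λ = (3·16² + 1)/(2·14) ≡ 31/28. 28⁻¹ ≡ 22 (mod 41), so λ ≡ 31·22 ≡ 26.
  x = λ² - 16 - 16 = 676 - 32 ≡ 29; y = λ·(16 - 29) - 14 ≡ 17. → (29, 17)

(29, 17)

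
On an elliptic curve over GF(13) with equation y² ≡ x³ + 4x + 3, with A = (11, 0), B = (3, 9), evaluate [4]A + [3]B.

(6, 10)

First 4A:
Repeated addition: build up to 4A.
2A: (11, 0) + (11, 0): same x and y₁ ≡ -y₂, so the sum is ∞.
3A: ∞ + (11, 0) = (11, 0) (identity).
4A: (11, 0) + (11, 0): same x and y₁ ≡ -y₂, so the sum is ∞.
4A = ∞.
Next 3B:
Repeated addition: build up to 3B.
2B: tangent at (3, 9): λ = (3·3² + 4)/(2·9) ≡ 5/5. 5⁻¹ ≡ 8 (mod 13) since 5·8 = 40 ≡ 1, so λ ≡ 5·8 ≡ 1.
  x = λ² - 3 - 3 = 1 - 6 ≡ 8; y = λ·(3 - 8) - 9 ≡ 12. → (8, 12)
3B: (8, 12) + (3, 9). λ = (9 - 12)/(3 - 8) ≡ 10/8 mod 13. 8⁻¹ ≡ 5 (mod 13) since 8·5 = 40 ≡ 1, so λ ≡ 11.
  x = λ² - 8 - 3 = 121 - 11 ≡ 6; y = λ·(8 - 6) - 12 ≡ 10. → (6, 10)
3B = (6, 10).
Finally 4A + 3B:
∞ + (6, 10) = (6, 10) (identity).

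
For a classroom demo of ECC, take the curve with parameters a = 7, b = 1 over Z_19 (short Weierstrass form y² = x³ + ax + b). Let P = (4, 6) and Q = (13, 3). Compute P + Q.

(0, 18)

(4, 6) + (13, 3). λ = (3 - 6)/(13 - 4) ≡ 16/9 mod 19. 9⁻¹ ≡ 17 (mod 19) since 9·17 = 153 ≡ 1, so λ ≡ 6.
  x = λ² - 4 - 13 = 36 - 17 ≡ 0; y = λ·(4 - 0) - 6 ≡ 18. → (0, 18)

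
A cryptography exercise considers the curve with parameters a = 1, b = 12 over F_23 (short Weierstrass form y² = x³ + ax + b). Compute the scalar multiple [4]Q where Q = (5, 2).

Double-and-add on 4 = (100)₂. Start with Q = (5, 2) for the leading 1-bit.
double: tangent at (5, 2): λ = (3·5² + 1)/(2·2) ≡ 7/4. 4⁻¹ ≡ 6 (mod 23), so λ ≡ 7·6 ≡ 19.
  x = λ² - 5 - 5 = 361 - 10 ≡ 6; y = λ·(5 - 6) - 2 ≡ 2. → (6, 2)
double: tangent at (6, 2): λ = (3·6² + 1)/(2·2) ≡ 17/4. 4⁻¹ ≡ 6 (mod 23), so λ ≡ 17·6 ≡ 10.
  x = λ² - 6 - 6 = 100 - 12 ≡ 19; y = λ·(6 - 19) - 2 ≡ 6. → (19, 6)

(19, 6)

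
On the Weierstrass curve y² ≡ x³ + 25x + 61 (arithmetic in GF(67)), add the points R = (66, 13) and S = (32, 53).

(4, 52)

(66, 13) + (32, 53). λ = (53 - 13)/(32 - 66) ≡ 40/33 mod 67. 33⁻¹ ≡ 65 (mod 67), so λ ≡ 54.
  x = λ² - 66 - 32 = 2916 - 98 ≡ 4; y = λ·(66 - 4) - 13 ≡ 52. → (4, 52)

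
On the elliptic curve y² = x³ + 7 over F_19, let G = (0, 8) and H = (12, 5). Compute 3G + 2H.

(0, 8)

First 3G:
Repeated addition: build up to 3G.
2G: tangent at (0, 8): λ = (3·0² + 0)/(2·8) ≡ 0/16. 16⁻¹ ≡ 6 (mod 19), so λ ≡ 0·6 ≡ 0.
  x = λ² - 0 - 0 = 0 - 0 ≡ 0; y = λ·(0 - 0) - 8 ≡ 11. → (0, 11)
3G: (0, 11) + (0, 8): same x and y₁ ≡ -y₂, so the sum is O.
3G = O.
Next 2H:
Repeated addition: build up to 2H.
2H: tangent at (12, 5): λ = (3·12² + 0)/(2·5) ≡ 14/10. 10⁻¹ ≡ 2 (mod 19) since 10·2 = 20 ≡ 1, so λ ≡ 14·2 ≡ 9.
  x = λ² - 12 - 12 = 81 - 24 ≡ 0; y = λ·(12 - 0) - 5 ≡ 8. → (0, 8)
2H = (0, 8).
Finally 3G + 2H:
O + (0, 8) = (0, 8) (identity).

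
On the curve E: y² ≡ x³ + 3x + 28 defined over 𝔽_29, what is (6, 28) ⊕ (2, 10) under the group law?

(5, 20)

(6, 28) + (2, 10). λ = (10 - 28)/(2 - 6) ≡ 11/25 mod 29. 25⁻¹ ≡ 7 (mod 29), so λ ≡ 19.
  x = λ² - 6 - 2 = 361 - 8 ≡ 5; y = λ·(6 - 5) - 28 ≡ 20. → (5, 20)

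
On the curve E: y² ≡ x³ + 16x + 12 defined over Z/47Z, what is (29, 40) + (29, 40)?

tangent at (29, 40): λ = (3·29² + 16)/(2·40) ≡ 1/33. 33⁻¹ ≡ 10 (mod 47), so λ ≡ 1·10 ≡ 10.
  x = λ² - 29 - 29 = 100 - 58 ≡ 42; y = λ·(29 - 42) - 40 ≡ 18. → (42, 18)

(42, 18)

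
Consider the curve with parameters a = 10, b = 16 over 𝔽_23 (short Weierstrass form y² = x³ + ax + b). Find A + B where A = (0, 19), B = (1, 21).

(0, 19) + (1, 21). λ = (21 - 19)/(1 - 0) ≡ 2/1 mod 23. 1⁻¹ ≡ 1 (mod 23) since 1·1 = 1 ≡ 1, so λ ≡ 2.
  x = λ² - 0 - 1 = 4 - 1 ≡ 3; y = λ·(0 - 3) - 19 ≡ 21. → (3, 21)

(3, 21)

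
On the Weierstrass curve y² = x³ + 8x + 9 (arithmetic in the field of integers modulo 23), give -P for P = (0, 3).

(0, 20)

-(0, 3) = (0, -3 mod 23) = (0, 20).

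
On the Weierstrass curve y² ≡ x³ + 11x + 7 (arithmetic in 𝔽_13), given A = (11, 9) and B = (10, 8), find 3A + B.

(9, 9)

First 3A:
Repeated addition: build up to 3A.
2A: tangent at (11, 9): λ = (3·11² + 11)/(2·9) ≡ 10/5. 5⁻¹ ≡ 8 (mod 13), so λ ≡ 10·8 ≡ 2.
  x = λ² - 11 - 11 = 4 - 22 ≡ 8; y = λ·(11 - 8) - 9 ≡ 10. → (8, 10)
3A: (8, 10) + (11, 9). λ = (9 - 10)/(11 - 8) ≡ 12/3 mod 13. 3⁻¹ ≡ 9 (mod 13), so λ ≡ 4.
  x = λ² - 8 - 11 = 16 - 19 ≡ 10; y = λ·(8 - 10) - 10 ≡ 8. → (10, 8)
3A = (10, 8).
Finally 3A + B:
tangent at (10, 8): λ = (3·10² + 11)/(2·8) ≡ 12/3. 3⁻¹ ≡ 9 (mod 13) since 3·9 = 27 ≡ 1, so λ ≡ 12·9 ≡ 4.
  x = λ² - 10 - 10 = 16 - 20 ≡ 9; y = λ·(10 - 9) - 8 ≡ 9. → (9, 9)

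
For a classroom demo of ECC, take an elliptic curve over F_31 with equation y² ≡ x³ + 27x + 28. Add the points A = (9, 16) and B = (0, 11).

(9, 16) + (0, 11). λ = (11 - 16)/(0 - 9) ≡ 26/22 mod 31. 22⁻¹ ≡ 24 (mod 31) since 22·24 = 528 ≡ 1, so λ ≡ 4.
  x = λ² - 9 - 0 = 16 - 9 ≡ 7; y = λ·(9 - 7) - 16 ≡ 23. → (7, 23)

(7, 23)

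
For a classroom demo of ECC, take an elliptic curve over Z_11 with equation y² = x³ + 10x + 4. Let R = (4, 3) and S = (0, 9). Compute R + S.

(1, 9)

(4, 3) + (0, 9). λ = (9 - 3)/(0 - 4) ≡ 6/7 mod 11. 7⁻¹ ≡ 8 (mod 11) since 7·8 = 56 ≡ 1, so λ ≡ 4.
  x = λ² - 4 - 0 = 16 - 4 ≡ 1; y = λ·(4 - 1) - 3 ≡ 9. → (1, 9)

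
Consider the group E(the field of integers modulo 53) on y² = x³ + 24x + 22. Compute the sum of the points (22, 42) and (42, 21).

(22, 42) + (42, 21). λ = (21 - 42)/(42 - 22) ≡ 32/20 mod 53. 20⁻¹ ≡ 8 (mod 53) since 20·8 = 160 ≡ 1, so λ ≡ 44.
  x = λ² - 22 - 42 = 1936 - 64 ≡ 17; y = λ·(22 - 17) - 42 ≡ 19. → (17, 19)

(17, 19)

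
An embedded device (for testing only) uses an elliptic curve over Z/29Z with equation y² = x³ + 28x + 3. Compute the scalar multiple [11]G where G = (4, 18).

(25, 1)

Repeated addition: build up to 11G.
2G: tangent at (4, 18): λ = (3·4² + 28)/(2·18) ≡ 18/7. 7⁻¹ ≡ 25 (mod 29), so λ ≡ 18·25 ≡ 15.
  x = λ² - 4 - 4 = 225 - 8 ≡ 14; y = λ·(4 - 14) - 18 ≡ 6. → (14, 6)
3G: (14, 6) + (4, 18). λ = (18 - 6)/(4 - 14) ≡ 12/19 mod 29. 19⁻¹ ≡ 26 (mod 29), so λ ≡ 22.
  x = λ² - 14 - 4 = 484 - 18 ≡ 2; y = λ·(14 - 2) - 6 ≡ 26. → (2, 26)
4G: (2, 26) + (4, 18). λ = (18 - 26)/(4 - 2) ≡ 21/2 mod 29. 2⁻¹ ≡ 15 (mod 29), so λ ≡ 25.
  x = λ² - 2 - 4 = 625 - 6 ≡ 10; y = λ·(2 - 10) - 26 ≡ 6. → (10, 6)
5G: (10, 6) + (4, 18). λ = (18 - 6)/(4 - 10) ≡ 12/23 mod 29. 23⁻¹ ≡ 24 (mod 29), so λ ≡ 27.
  x = λ² - 10 - 4 = 729 - 14 ≡ 19; y = λ·(10 - 19) - 6 ≡ 12. → (19, 12)
6G: (19, 12) + (4, 18). λ = (18 - 12)/(4 - 19) ≡ 6/14 mod 29. 14⁻¹ ≡ 27 (mod 29), so λ ≡ 17.
  x = λ² - 19 - 4 = 289 - 23 ≡ 5; y = λ·(19 - 5) - 12 ≡ 23. → (5, 23)
7G: (5, 23) + (4, 18). λ = (18 - 23)/(4 - 5) ≡ 24/28 mod 29. 28⁻¹ ≡ 28 (mod 29), so λ ≡ 5.
  x = λ² - 5 - 4 = 25 - 9 ≡ 16; y = λ·(5 - 16) - 23 ≡ 9. → (16, 9)
8G: (16, 9) + (4, 18). λ = (18 - 9)/(4 - 16) ≡ 9/17 mod 29. 17⁻¹ ≡ 12 (mod 29), so λ ≡ 21.
  x = λ² - 16 - 4 = 441 - 20 ≡ 15; y = λ·(16 - 15) - 9 ≡ 12. → (15, 12)
9G: (15, 12) + (4, 18). λ = (18 - 12)/(4 - 15) ≡ 6/18 mod 29. 18⁻¹ ≡ 21 (mod 29), so λ ≡ 10.
  x = λ² - 15 - 4 = 100 - 19 ≡ 23; y = λ·(15 - 23) - 12 ≡ 24. → (23, 24)
10G: (23, 24) + (4, 18). λ = (18 - 24)/(4 - 23) ≡ 23/10 mod 29. 10⁻¹ ≡ 3 (mod 29), so λ ≡ 11.
  x = λ² - 23 - 4 = 121 - 27 ≡ 7; y = λ·(23 - 7) - 24 ≡ 7. → (7, 7)
11G: (7, 7) + (4, 18). λ = (18 - 7)/(4 - 7) ≡ 11/26 mod 29. 26⁻¹ ≡ 19 (mod 29) since 26·19 = 494 ≡ 1, so λ ≡ 6.
  x = λ² - 7 - 4 = 36 - 11 ≡ 25; y = λ·(7 - 25) - 7 ≡ 1. → (25, 1)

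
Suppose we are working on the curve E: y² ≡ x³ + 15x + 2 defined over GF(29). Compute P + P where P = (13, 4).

tangent at (13, 4): λ = (3·13² + 15)/(2·4) ≡ 0/8. 8⁻¹ ≡ 11 (mod 29) since 8·11 = 88 ≡ 1, so λ ≡ 0·11 ≡ 0.
  x = λ² - 13 - 13 = 0 - 26 ≡ 3; y = λ·(13 - 3) - 4 ≡ 25. → (3, 25)

(3, 25)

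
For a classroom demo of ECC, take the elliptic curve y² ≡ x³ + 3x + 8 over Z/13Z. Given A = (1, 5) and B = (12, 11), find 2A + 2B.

First 2A:
Repeated addition: build up to 2A.
2A: tangent at (1, 5): λ = (3·1² + 3)/(2·5) ≡ 6/10. 10⁻¹ ≡ 4 (mod 13), so λ ≡ 6·4 ≡ 11.
  x = λ² - 1 - 1 = 121 - 2 ≡ 2; y = λ·(1 - 2) - 5 ≡ 10. → (2, 10)
2A = (2, 10).
Next 2B:
Repeated addition: build up to 2B.
2B: tangent at (12, 11): λ = (3·12² + 3)/(2·11) ≡ 6/9. 9⁻¹ ≡ 3 (mod 13), so λ ≡ 6·3 ≡ 5.
  x = λ² - 12 - 12 = 25 - 24 ≡ 1; y = λ·(12 - 1) - 11 ≡ 5. → (1, 5)
2B = (1, 5).
Finally 2A + 2B:
(2, 10) + (1, 5). λ = (5 - 10)/(1 - 2) ≡ 8/12 mod 13. 12⁻¹ ≡ 12 (mod 13) since 12·12 = 144 ≡ 1, so λ ≡ 5.
  x = λ² - 2 - 1 = 25 - 3 ≡ 9; y = λ·(2 - 9) - 10 ≡ 7. → (9, 7)

(9, 7)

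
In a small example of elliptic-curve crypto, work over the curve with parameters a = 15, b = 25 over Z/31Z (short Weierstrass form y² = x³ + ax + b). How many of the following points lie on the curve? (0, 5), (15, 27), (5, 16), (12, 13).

(0, 5): 5² ≡ 25, rhs ≡ 25 → on.
(15, 27): 27² ≡ 16, rhs ≡ 29 → off.
(5, 16): 16² ≡ 8, rhs ≡ 8 → on.
(12, 13): 13² ≡ 14, rhs ≡ 11 → off.

2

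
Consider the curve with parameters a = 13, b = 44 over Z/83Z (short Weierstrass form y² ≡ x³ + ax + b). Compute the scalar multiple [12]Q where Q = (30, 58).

(41, 44)

Repeated addition: build up to 12Q.
2Q: tangent at (30, 58): λ = (3·30² + 13)/(2·58) ≡ 57/33. 33⁻¹ ≡ 78 (mod 83), so λ ≡ 57·78 ≡ 47.
  x = λ² - 30 - 30 = 2209 - 60 ≡ 74; y = λ·(30 - 74) - 58 ≡ 32. → (74, 32)
3Q: (74, 32) + (30, 58). λ = (58 - 32)/(30 - 74) ≡ 26/39 mod 83. 39⁻¹ ≡ 66 (mod 83) since 39·66 = 2574 ≡ 1, so λ ≡ 56.
  x = λ² - 74 - 30 = 3136 - 104 ≡ 44; y = λ·(74 - 44) - 32 ≡ 71. → (44, 71)
4Q: (44, 71) + (30, 58). λ = (58 - 71)/(30 - 44) ≡ 70/69 mod 83. 69⁻¹ ≡ 77 (mod 83), so λ ≡ 78.
  x = λ² - 44 - 30 = 6084 - 74 ≡ 34; y = λ·(44 - 34) - 71 ≡ 45. → (34, 45)
5Q: (34, 45) + (30, 58). λ = (58 - 45)/(30 - 34) ≡ 13/79 mod 83. 79⁻¹ ≡ 62 (mod 83), so λ ≡ 59.
  x = λ² - 34 - 30 = 3481 - 64 ≡ 14; y = λ·(34 - 14) - 45 ≡ 56. → (14, 56)
6Q: (14, 56) + (30, 58). λ = (58 - 56)/(30 - 14) ≡ 2/16 mod 83. 16⁻¹ ≡ 26 (mod 83) since 16·26 = 416 ≡ 1, so λ ≡ 52.
  x = λ² - 14 - 30 = 2704 - 44 ≡ 4; y = λ·(14 - 4) - 56 ≡ 49. → (4, 49)
7Q: (4, 49) + (30, 58). λ = (58 - 49)/(30 - 4) ≡ 9/26 mod 83. 26⁻¹ ≡ 16 (mod 83), so λ ≡ 61.
  x = λ² - 4 - 30 = 3721 - 34 ≡ 35; y = λ·(4 - 35) - 49 ≡ 52. → (35, 52)
8Q: (35, 52) + (30, 58). λ = (58 - 52)/(30 - 35) ≡ 6/78 mod 83. 78⁻¹ ≡ 33 (mod 83) since 78·33 = 2574 ≡ 1, so λ ≡ 32.
  x = λ² - 35 - 30 = 1024 - 65 ≡ 46; y = λ·(35 - 46) - 52 ≡ 11. → (46, 11)
9Q: (46, 11) + (30, 58). λ = (58 - 11)/(30 - 46) ≡ 47/67 mod 83. 67⁻¹ ≡ 57 (mod 83) since 67·57 = 3819 ≡ 1, so λ ≡ 23.
  x = λ² - 46 - 30 = 529 - 76 ≡ 38; y = λ·(46 - 38) - 11 ≡ 7. → (38, 7)
10Q: (38, 7) + (30, 58). λ = (58 - 7)/(30 - 38) ≡ 51/75 mod 83. 75⁻¹ ≡ 31 (mod 83), so λ ≡ 4.
  x = λ² - 38 - 30 = 16 - 68 ≡ 31; y = λ·(38 - 31) - 7 ≡ 21. → (31, 21)
11Q: (31, 21) + (30, 58). λ = (58 - 21)/(30 - 31) ≡ 37/82 mod 83. 82⁻¹ ≡ 82 (mod 83), so λ ≡ 46.
  x = λ² - 31 - 30 = 2116 - 61 ≡ 63; y = λ·(31 - 63) - 21 ≡ 1. → (63, 1)
12Q: (63, 1) + (30, 58). λ = (58 - 1)/(30 - 63) ≡ 57/50 mod 83. 50⁻¹ ≡ 5 (mod 83), so λ ≡ 36.
  x = λ² - 63 - 30 = 1296 - 93 ≡ 41; y = λ·(63 - 41) - 1 ≡ 44. → (41, 44)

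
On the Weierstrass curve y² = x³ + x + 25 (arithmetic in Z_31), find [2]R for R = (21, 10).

(24, 27)

tangent at (21, 10): λ = (3·21² + 1)/(2·10) ≡ 22/20. 20⁻¹ ≡ 14 (mod 31) since 20·14 = 280 ≡ 1, so λ ≡ 22·14 ≡ 29.
  x = λ² - 21 - 21 = 841 - 42 ≡ 24; y = λ·(21 - 24) - 10 ≡ 27. → (24, 27)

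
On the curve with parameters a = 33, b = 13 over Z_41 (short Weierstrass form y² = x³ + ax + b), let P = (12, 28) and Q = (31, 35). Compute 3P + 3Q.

First 3P:
Repeated addition: build up to 3P.
2P: tangent at (12, 28): λ = (3·12² + 33)/(2·28) ≡ 14/15. 15⁻¹ ≡ 11 (mod 41), so λ ≡ 14·11 ≡ 31.
  x = λ² - 12 - 12 = 961 - 24 ≡ 35; y = λ·(12 - 35) - 28 ≡ 38. → (35, 38)
3P: (35, 38) + (12, 28). λ = (28 - 38)/(12 - 35) ≡ 31/18 mod 41. 18⁻¹ ≡ 16 (mod 41) since 18·16 = 288 ≡ 1, so λ ≡ 4.
  x = λ² - 35 - 12 = 16 - 47 ≡ 10; y = λ·(35 - 10) - 38 ≡ 21. → (10, 21)
3P = (10, 21).
Next 3Q:
Repeated addition: build up to 3Q.
2Q: tangent at (31, 35): λ = (3·31² + 33)/(2·35) ≡ 5/29. 29⁻¹ ≡ 17 (mod 41) since 29·17 = 493 ≡ 1, so λ ≡ 5·17 ≡ 3.
  x = λ² - 31 - 31 = 9 - 62 ≡ 29; y = λ·(31 - 29) - 35 ≡ 12. → (29, 12)
3Q: (29, 12) + (31, 35). λ = (35 - 12)/(31 - 29) ≡ 23/2 mod 41. 2⁻¹ ≡ 21 (mod 41), so λ ≡ 32.
  x = λ² - 29 - 31 = 1024 - 60 ≡ 21; y = λ·(29 - 21) - 12 ≡ 39. → (21, 39)
3Q = (21, 39).
Finally 3P + 3Q:
(10, 21) + (21, 39). λ = (39 - 21)/(21 - 10) ≡ 18/11 mod 41. 11⁻¹ ≡ 15 (mod 41), so λ ≡ 24.
  x = λ² - 10 - 21 = 576 - 31 ≡ 12; y = λ·(10 - 12) - 21 ≡ 13. → (12, 13)

(12, 13)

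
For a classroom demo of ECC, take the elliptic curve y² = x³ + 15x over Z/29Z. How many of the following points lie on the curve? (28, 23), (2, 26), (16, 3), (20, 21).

2

(28, 23): 23² ≡ 7, rhs ≡ 13 → off.
(2, 26): 26² ≡ 9, rhs ≡ 9 → on.
(16, 3): 3² ≡ 9, rhs ≡ 15 → off.
(20, 21): 21² ≡ 6, rhs ≡ 6 → on.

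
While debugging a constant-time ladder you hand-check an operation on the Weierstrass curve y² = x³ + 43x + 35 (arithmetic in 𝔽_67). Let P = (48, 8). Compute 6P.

(63, 0)

Double-and-add on 6 = (110)₂. Start with P = (48, 8) for the leading 1-bit.
double: tangent at (48, 8): λ = (3·48² + 43)/(2·8) ≡ 54/16. 16⁻¹ ≡ 21 (mod 67), so λ ≡ 54·21 ≡ 62.
  x = λ² - 48 - 48 = 3844 - 96 ≡ 63; y = λ·(48 - 63) - 8 ≡ 0. → (63, 0)
add P: (63, 0) + (48, 8). λ = (8 - 0)/(48 - 63) ≡ 8/52 mod 67. 52⁻¹ ≡ 58 (mod 67) since 52·58 = 3016 ≡ 1, so λ ≡ 62.
  x = λ² - 63 - 48 = 3844 - 111 ≡ 48; y = λ·(63 - 48) - 0 ≡ 59. → (48, 59)
double: tangent at (48, 59): λ = (3·48² + 43)/(2·59) ≡ 54/51. 51⁻¹ ≡ 46 (mod 67), so λ ≡ 54·46 ≡ 5.
  x = λ² - 48 - 48 = 25 - 96 ≡ 63; y = λ·(48 - 63) - 59 ≡ 0. → (63, 0)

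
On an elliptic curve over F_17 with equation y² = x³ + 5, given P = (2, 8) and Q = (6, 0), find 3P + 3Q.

(16, 15)

First 3P:
Repeated addition: build up to 3P.
2P: tangent at (2, 8): λ = (3·2² + 0)/(2·8) ≡ 12/16. 16⁻¹ ≡ 16 (mod 17), so λ ≡ 12·16 ≡ 5.
  x = λ² - 2 - 2 = 25 - 4 ≡ 4; y = λ·(2 - 4) - 8 ≡ 16. → (4, 16)
3P: (4, 16) + (2, 8). λ = (8 - 16)/(2 - 4) ≡ 9/15 mod 17. 15⁻¹ ≡ 8 (mod 17), so λ ≡ 4.
  x = λ² - 4 - 2 = 16 - 6 ≡ 10; y = λ·(4 - 10) - 16 ≡ 11. → (10, 11)
3P = (10, 11).
Next 3Q:
Repeated addition: build up to 3Q.
2Q: (6, 0) + (6, 0): same x and y₁ ≡ -y₂, so the sum is O.
3Q: O + (6, 0) = (6, 0) (identity).
3Q = (6, 0).
Finally 3P + 3Q:
(10, 11) + (6, 0). λ = (0 - 11)/(6 - 10) ≡ 6/13 mod 17. 13⁻¹ ≡ 4 (mod 17) since 13·4 = 52 ≡ 1, so λ ≡ 7.
  x = λ² - 10 - 6 = 49 - 16 ≡ 16; y = λ·(10 - 16) - 11 ≡ 15. → (16, 15)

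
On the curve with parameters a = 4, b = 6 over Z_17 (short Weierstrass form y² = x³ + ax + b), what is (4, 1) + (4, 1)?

tangent at (4, 1): λ = (3·4² + 4)/(2·1) ≡ 1/2. 2⁻¹ ≡ 9 (mod 17), so λ ≡ 1·9 ≡ 9.
  x = λ² - 4 - 4 = 81 - 8 ≡ 5; y = λ·(4 - 5) - 1 ≡ 7. → (5, 7)

(5, 7)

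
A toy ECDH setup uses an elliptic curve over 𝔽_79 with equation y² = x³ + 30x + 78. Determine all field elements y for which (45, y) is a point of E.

26, 53

x³ + 30x + 78 = 92553 ≡ 44 (mod 79).
Square roots of 44 mod 79: 26 and 53 (since 26² = 676 ≡ 44).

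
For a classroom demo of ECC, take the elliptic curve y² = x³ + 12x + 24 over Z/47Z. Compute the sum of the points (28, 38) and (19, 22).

(2, 3)

(28, 38) + (19, 22). λ = (22 - 38)/(19 - 28) ≡ 31/38 mod 47. 38⁻¹ ≡ 26 (mod 47), so λ ≡ 7.
  x = λ² - 28 - 19 = 49 - 47 ≡ 2; y = λ·(28 - 2) - 38 ≡ 3. → (2, 3)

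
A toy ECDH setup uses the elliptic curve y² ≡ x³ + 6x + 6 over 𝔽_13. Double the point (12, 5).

tangent at (12, 5): λ = (3·12² + 6)/(2·5) ≡ 9/10. 10⁻¹ ≡ 4 (mod 13) since 10·4 = 40 ≡ 1, so λ ≡ 9·4 ≡ 10.
  x = λ² - 12 - 12 = 100 - 24 ≡ 11; y = λ·(12 - 11) - 5 ≡ 5. → (11, 5)

(11, 5)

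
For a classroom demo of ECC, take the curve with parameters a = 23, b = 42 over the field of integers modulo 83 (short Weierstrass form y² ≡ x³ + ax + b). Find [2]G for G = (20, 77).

tangent at (20, 77): λ = (3·20² + 23)/(2·77) ≡ 61/71. 71⁻¹ ≡ 76 (mod 83), so λ ≡ 61·76 ≡ 71.
  x = λ² - 20 - 20 = 5041 - 40 ≡ 21; y = λ·(20 - 21) - 77 ≡ 18. → (21, 18)

(21, 18)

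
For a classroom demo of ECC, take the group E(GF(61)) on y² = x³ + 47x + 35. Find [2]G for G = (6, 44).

tangent at (6, 44): λ = (3·6² + 47)/(2·44) ≡ 33/27. 27⁻¹ ≡ 52 (mod 61), so λ ≡ 33·52 ≡ 8.
  x = λ² - 6 - 6 = 64 - 12 ≡ 52; y = λ·(6 - 52) - 44 ≡ 15. → (52, 15)

(52, 15)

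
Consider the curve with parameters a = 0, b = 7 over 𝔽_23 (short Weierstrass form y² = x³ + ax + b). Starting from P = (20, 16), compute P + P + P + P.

(9, 0)

Repeated addition: build up to 4P.
2P: tangent at (20, 16): λ = (3·20² + 0)/(2·16) ≡ 4/9. 9⁻¹ ≡ 18 (mod 23), so λ ≡ 4·18 ≡ 3.
  x = λ² - 20 - 20 = 9 - 40 ≡ 15; y = λ·(20 - 15) - 16 ≡ 22. → (15, 22)
3P: (15, 22) + (20, 16). λ = (16 - 22)/(20 - 15) ≡ 17/5 mod 23. 5⁻¹ ≡ 14 (mod 23) since 5·14 = 70 ≡ 1, so λ ≡ 8.
  x = λ² - 15 - 20 = 64 - 35 ≡ 6; y = λ·(15 - 6) - 22 ≡ 4. → (6, 4)
4P: (6, 4) + (20, 16). λ = (16 - 4)/(20 - 6) ≡ 12/14 mod 23. 14⁻¹ ≡ 5 (mod 23), so λ ≡ 14.
  x = λ² - 6 - 20 = 196 - 26 ≡ 9; y = λ·(6 - 9) - 4 ≡ 0. → (9, 0)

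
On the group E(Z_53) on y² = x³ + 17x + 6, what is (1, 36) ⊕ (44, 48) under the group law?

(37, 39)

(1, 36) + (44, 48). λ = (48 - 36)/(44 - 1) ≡ 12/43 mod 53. 43⁻¹ ≡ 37 (mod 53), so λ ≡ 20.
  x = λ² - 1 - 44 = 400 - 45 ≡ 37; y = λ·(1 - 37) - 36 ≡ 39. → (37, 39)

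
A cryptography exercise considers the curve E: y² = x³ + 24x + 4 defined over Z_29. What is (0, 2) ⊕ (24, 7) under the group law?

(0, 2) + (24, 7). λ = (7 - 2)/(24 - 0) ≡ 5/24 mod 29. 24⁻¹ ≡ 23 (mod 29), so λ ≡ 28.
  x = λ² - 0 - 24 = 784 - 24 ≡ 6; y = λ·(0 - 6) - 2 ≡ 4. → (6, 4)

(6, 4)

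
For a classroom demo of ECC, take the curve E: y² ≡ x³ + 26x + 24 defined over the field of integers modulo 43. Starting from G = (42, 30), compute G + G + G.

(2, 16)

Repeated addition: build up to 3G.
2G: tangent at (42, 30): λ = (3·42² + 26)/(2·30) ≡ 29/17. 17⁻¹ ≡ 38 (mod 43) since 17·38 = 646 ≡ 1, so λ ≡ 29·38 ≡ 27.
  x = λ² - 42 - 42 = 729 - 84 ≡ 0; y = λ·(42 - 0) - 30 ≡ 29. → (0, 29)
3G: (0, 29) + (42, 30). λ = (30 - 29)/(42 - 0) ≡ 1/42 mod 43. 42⁻¹ ≡ 42 (mod 43) since 42·42 = 1764 ≡ 1, so λ ≡ 42.
  x = λ² - 0 - 42 = 1764 - 42 ≡ 2; y = λ·(0 - 2) - 29 ≡ 16. → (2, 16)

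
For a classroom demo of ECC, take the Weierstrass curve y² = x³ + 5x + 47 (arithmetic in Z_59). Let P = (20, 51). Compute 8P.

Double-and-add on 8 = (1000)₂. Start with P = (20, 51) for the leading 1-bit.
double: tangent at (20, 51): λ = (3·20² + 5)/(2·51) ≡ 25/43. 43⁻¹ ≡ 11 (mod 59) since 43·11 = 473 ≡ 1, so λ ≡ 25·11 ≡ 39.
  x = λ² - 20 - 20 = 1521 - 40 ≡ 6; y = λ·(20 - 6) - 51 ≡ 23. → (6, 23)
double: tangent at (6, 23): λ = (3·6² + 5)/(2·23) ≡ 54/46. 46⁻¹ ≡ 9 (mod 59), so λ ≡ 54·9 ≡ 14.
  x = λ² - 6 - 6 = 196 - 12 ≡ 7; y = λ·(6 - 7) - 23 ≡ 22. → (7, 22)
double: tangent at (7, 22): λ = (3·7² + 5)/(2·22) ≡ 34/44. 44⁻¹ ≡ 55 (mod 59) since 44·55 = 2420 ≡ 1, so λ ≡ 34·55 ≡ 41.
  x = λ² - 7 - 7 = 1681 - 14 ≡ 15; y = λ·(7 - 15) - 22 ≡ 4. → (15, 4)

(15, 4)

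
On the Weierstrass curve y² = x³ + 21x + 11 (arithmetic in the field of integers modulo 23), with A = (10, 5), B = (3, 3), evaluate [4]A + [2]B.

(22, 14)

First 4A:
Repeated addition: build up to 4A.
2A: tangent at (10, 5): λ = (3·10² + 21)/(2·5) ≡ 22/10. 10⁻¹ ≡ 7 (mod 23), so λ ≡ 22·7 ≡ 16.
  x = λ² - 10 - 10 = 256 - 20 ≡ 6; y = λ·(10 - 6) - 5 ≡ 13. → (6, 13)
3A: (6, 13) + (10, 5). λ = (5 - 13)/(10 - 6) ≡ 15/4 mod 23. 4⁻¹ ≡ 6 (mod 23) since 4·6 = 24 ≡ 1, so λ ≡ 21.
  x = λ² - 6 - 10 = 441 - 16 ≡ 11; y = λ·(6 - 11) - 13 ≡ 20. → (11, 20)
4A: (11, 20) + (10, 5). λ = (5 - 20)/(10 - 11) ≡ 8/22 mod 23. 22⁻¹ ≡ 22 (mod 23), so λ ≡ 15.
  x = λ² - 11 - 10 = 225 - 21 ≡ 20; y = λ·(11 - 20) - 20 ≡ 6. → (20, 6)
4A = (20, 6).
Next 2B:
Repeated addition: build up to 2B.
2B: tangent at (3, 3): λ = (3·3² + 21)/(2·3) ≡ 2/6. 6⁻¹ ≡ 4 (mod 23) since 6·4 = 24 ≡ 1, so λ ≡ 2·4 ≡ 8.
  x = λ² - 3 - 3 = 64 - 6 ≡ 12; y = λ·(3 - 12) - 3 ≡ 17. → (12, 17)
2B = (12, 17).
Finally 4A + 2B:
(20, 6) + (12, 17). λ = (17 - 6)/(12 - 20) ≡ 11/15 mod 23. 15⁻¹ ≡ 20 (mod 23) since 15·20 = 300 ≡ 1, so λ ≡ 13.
  x = λ² - 20 - 12 = 169 - 32 ≡ 22; y = λ·(20 - 22) - 6 ≡ 14. → (22, 14)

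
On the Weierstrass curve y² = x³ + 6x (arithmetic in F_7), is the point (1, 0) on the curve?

yes

y² = 0² ≡ 0; x³ + 6x + 0 = 7 ≡ 0 (mod 7). 0 = 0.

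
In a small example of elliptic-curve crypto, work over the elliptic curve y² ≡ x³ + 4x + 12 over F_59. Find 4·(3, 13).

(48, 17)

Write P = (3, 13).
Double-and-add on 4 = (100)₂. Start with P = (3, 13) for the leading 1-bit.
double: tangent at (3, 13): λ = (3·3² + 4)/(2·13) ≡ 31/26. 26⁻¹ ≡ 25 (mod 59) since 26·25 = 650 ≡ 1, so λ ≡ 31·25 ≡ 8.
  x = λ² - 3 - 3 = 64 - 6 ≡ 58; y = λ·(3 - 58) - 13 ≡ 19. → (58, 19)
double: tangent at (58, 19): λ = (3·58² + 4)/(2·19) ≡ 7/38. 38⁻¹ ≡ 14 (mod 59), so λ ≡ 7·14 ≡ 39.
  x = λ² - 58 - 58 = 1521 - 116 ≡ 48; y = λ·(58 - 48) - 19 ≡ 17. → (48, 17)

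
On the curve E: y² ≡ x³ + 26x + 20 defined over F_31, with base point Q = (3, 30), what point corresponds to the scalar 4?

(28, 16)

Repeated addition: build up to 4Q.
2Q: tangent at (3, 30): λ = (3·3² + 26)/(2·30) ≡ 22/29. 29⁻¹ ≡ 15 (mod 31), so λ ≡ 22·15 ≡ 20.
  x = λ² - 3 - 3 = 400 - 6 ≡ 22; y = λ·(3 - 22) - 30 ≡ 24. → (22, 24)
3Q: (22, 24) + (3, 30). λ = (30 - 24)/(3 - 22) ≡ 6/12 mod 31. 12⁻¹ ≡ 13 (mod 31) since 12·13 = 156 ≡ 1, so λ ≡ 16.
  x = λ² - 22 - 3 = 256 - 25 ≡ 14; y = λ·(22 - 14) - 24 ≡ 11. → (14, 11)
4Q: (14, 11) + (3, 30). λ = (30 - 11)/(3 - 14) ≡ 19/20 mod 31. 20⁻¹ ≡ 14 (mod 31), so λ ≡ 18.
  x = λ² - 14 - 3 = 324 - 17 ≡ 28; y = λ·(14 - 28) - 11 ≡ 16. → (28, 16)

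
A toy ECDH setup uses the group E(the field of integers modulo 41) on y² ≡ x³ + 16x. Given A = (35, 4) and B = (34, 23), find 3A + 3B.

(5, 0)

First 3A:
Repeated addition: build up to 3A.
2A: tangent at (35, 4): λ = (3·35² + 16)/(2·4) ≡ 1/8. 8⁻¹ ≡ 36 (mod 41), so λ ≡ 1·36 ≡ 36.
  x = λ² - 35 - 35 = 1296 - 70 ≡ 37; y = λ·(35 - 37) - 4 ≡ 6. → (37, 6)
3A: (37, 6) + (35, 4). λ = (4 - 6)/(35 - 37) ≡ 39/39 mod 41. 39⁻¹ ≡ 20 (mod 41) since 39·20 = 780 ≡ 1, so λ ≡ 1.
  x = λ² - 37 - 35 = 1 - 72 ≡ 11; y = λ·(37 - 11) - 6 ≡ 20. → (11, 20)
3A = (11, 20).
Next 3B:
Repeated addition: build up to 3B.
2B: tangent at (34, 23): λ = (3·34² + 16)/(2·23) ≡ 40/5. 5⁻¹ ≡ 33 (mod 41) since 5·33 = 165 ≡ 1, so λ ≡ 40·33 ≡ 8.
  x = λ² - 34 - 34 = 64 - 68 ≡ 37; y = λ·(34 - 37) - 23 ≡ 35. → (37, 35)
3B: (37, 35) + (34, 23). λ = (23 - 35)/(34 - 37) ≡ 29/38 mod 41. 38⁻¹ ≡ 27 (mod 41) since 38·27 = 1026 ≡ 1, so λ ≡ 4.
  x = λ² - 37 - 34 = 16 - 71 ≡ 27; y = λ·(37 - 27) - 35 ≡ 5. → (27, 5)
3B = (27, 5).
Finally 3A + 3B:
(11, 20) + (27, 5). λ = (5 - 20)/(27 - 11) ≡ 26/16 mod 41. 16⁻¹ ≡ 18 (mod 41), so λ ≡ 17.
  x = λ² - 11 - 27 = 289 - 38 ≡ 5; y = λ·(11 - 5) - 20 ≡ 0. → (5, 0)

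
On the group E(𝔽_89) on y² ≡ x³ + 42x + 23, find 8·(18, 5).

(62, 11)

Write P = (18, 5).
Double-and-add on 8 = (1000)₂. Start with P = (18, 5) for the leading 1-bit.
double: tangent at (18, 5): λ = (3·18² + 42)/(2·5) ≡ 35/10. 10⁻¹ ≡ 9 (mod 89), so λ ≡ 35·9 ≡ 48.
  x = λ² - 18 - 18 = 2304 - 36 ≡ 43; y = λ·(18 - 43) - 5 ≡ 41. → (43, 41)
double: tangent at (43, 41): λ = (3·43² + 42)/(2·41) ≡ 71/82. 82⁻¹ ≡ 38 (mod 89), so λ ≡ 71·38 ≡ 28.
  x = λ² - 43 - 43 = 784 - 86 ≡ 75; y = λ·(43 - 75) - 41 ≡ 42. → (75, 42)
double: tangent at (75, 42): λ = (3·75² + 42)/(2·42) ≡ 7/84. 84⁻¹ ≡ 71 (mod 89), so λ ≡ 7·71 ≡ 52.
  x = λ² - 75 - 75 = 2704 - 150 ≡ 62; y = λ·(75 - 62) - 42 ≡ 11. → (62, 11)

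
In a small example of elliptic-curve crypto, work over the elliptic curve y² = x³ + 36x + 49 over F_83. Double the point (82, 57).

tangent at (82, 57): λ = (3·82² + 36)/(2·57) ≡ 39/31. 31⁻¹ ≡ 75 (mod 83), so λ ≡ 39·75 ≡ 20.
  x = λ² - 82 - 82 = 400 - 164 ≡ 70; y = λ·(82 - 70) - 57 ≡ 17. → (70, 17)

(70, 17)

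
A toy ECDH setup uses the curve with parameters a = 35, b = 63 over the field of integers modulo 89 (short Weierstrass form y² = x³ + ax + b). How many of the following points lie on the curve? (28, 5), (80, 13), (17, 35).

0

(28, 5): 5² ≡ 25, rhs ≡ 33 → off.
(80, 13): 13² ≡ 80, rhs ≡ 87 → off.
(17, 35): 35² ≡ 68, rhs ≡ 53 → off.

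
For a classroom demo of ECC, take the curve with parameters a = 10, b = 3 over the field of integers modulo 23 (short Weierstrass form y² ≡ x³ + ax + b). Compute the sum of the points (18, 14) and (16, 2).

(2, 13)

(18, 14) + (16, 2). λ = (2 - 14)/(16 - 18) ≡ 11/21 mod 23. 21⁻¹ ≡ 11 (mod 23) since 21·11 = 231 ≡ 1, so λ ≡ 6.
  x = λ² - 18 - 16 = 36 - 34 ≡ 2; y = λ·(18 - 2) - 14 ≡ 13. → (2, 13)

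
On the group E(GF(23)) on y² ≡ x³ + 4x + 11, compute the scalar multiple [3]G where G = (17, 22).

Repeated addition: build up to 3G.
2G: tangent at (17, 22): λ = (3·17² + 4)/(2·22) ≡ 20/21. 21⁻¹ ≡ 11 (mod 23) since 21·11 = 231 ≡ 1, so λ ≡ 20·11 ≡ 13.
  x = λ² - 17 - 17 = 169 - 34 ≡ 20; y = λ·(17 - 20) - 22 ≡ 8. → (20, 8)
3G: (20, 8) + (17, 22). λ = (22 - 8)/(17 - 20) ≡ 14/20 mod 23. 20⁻¹ ≡ 15 (mod 23), so λ ≡ 3.
  x = λ² - 20 - 17 = 9 - 37 ≡ 18; y = λ·(20 - 18) - 8 ≡ 21. → (18, 21)

(18, 21)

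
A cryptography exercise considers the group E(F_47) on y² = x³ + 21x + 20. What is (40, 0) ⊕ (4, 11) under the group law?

(40, 0) + (4, 11). λ = (11 - 0)/(4 - 40) ≡ 11/11 mod 47. 11⁻¹ ≡ 30 (mod 47) since 11·30 = 330 ≡ 1, so λ ≡ 1.
  x = λ² - 40 - 4 = 1 - 44 ≡ 4; y = λ·(40 - 4) - 0 ≡ 36. → (4, 36)

(4, 36)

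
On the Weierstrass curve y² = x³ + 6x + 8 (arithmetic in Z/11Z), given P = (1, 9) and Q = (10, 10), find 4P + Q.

(3, 3)

First 4P:
Repeated addition: build up to 4P.
2P: tangent at (1, 9): λ = (3·1² + 6)/(2·9) ≡ 9/7. 7⁻¹ ≡ 8 (mod 11) since 7·8 = 56 ≡ 1, so λ ≡ 9·8 ≡ 6.
  x = λ² - 1 - 1 = 36 - 2 ≡ 1; y = λ·(1 - 1) - 9 ≡ 2. → (1, 2)
3P: (1, 2) + (1, 9): same x and y₁ ≡ -y₂, so the sum is O.
4P: O + (1, 9) = (1, 9) (identity).
4P = (1, 9).
Finally 4P + Q:
(1, 9) + (10, 10). λ = (10 - 9)/(10 - 1) ≡ 1/9 mod 11. 9⁻¹ ≡ 5 (mod 11), so λ ≡ 5.
  x = λ² - 1 - 10 = 25 - 11 ≡ 3; y = λ·(1 - 3) - 9 ≡ 3. → (3, 3)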